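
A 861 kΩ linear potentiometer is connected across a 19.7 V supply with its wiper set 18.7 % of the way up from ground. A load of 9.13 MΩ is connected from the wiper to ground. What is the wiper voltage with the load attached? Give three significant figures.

V ≈ 3.63 V

The wiper splits the pot into (1−α)R = 700.0 kΩ above and αR = 161.0 kΩ below.
Lower section ‖ load = 158.2 kΩ.
V_wiper = 19.7 × 158.2/(700.0 + 158.2) = 3.63 V.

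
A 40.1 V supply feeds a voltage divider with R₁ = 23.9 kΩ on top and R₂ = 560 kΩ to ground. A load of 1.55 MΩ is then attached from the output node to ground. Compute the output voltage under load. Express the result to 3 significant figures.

The load sits in parallel with R₂: R₂‖R_L = (560 × 1550) / (560 + 1550) = 411.4 kΩ.
V_out = 40.1 × 411.4 / (23.9 + 411.4) = 40.1 × 411.4/435.3 = 37.9 V.

V_out ≈ 37.9 V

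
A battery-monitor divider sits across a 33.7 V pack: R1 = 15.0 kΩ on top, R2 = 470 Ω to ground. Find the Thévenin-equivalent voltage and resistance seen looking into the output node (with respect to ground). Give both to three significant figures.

V_th = 1.02 V, R_th = 456 Ω

V_th is the open-circuit tap voltage: 33.7 × 470/(15000 + 470) = 1.02 V.
With the supply zeroed, R1 and R2 appear in parallel from the tap: R_th = R1‖R2 = (15000 × 470)/15470 = 456 Ω.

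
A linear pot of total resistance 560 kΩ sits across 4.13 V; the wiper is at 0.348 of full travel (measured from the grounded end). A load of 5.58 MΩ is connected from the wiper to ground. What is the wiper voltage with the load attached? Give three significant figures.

The wiper splits the pot into (1−α)R = 365.1 kΩ above and αR = 194.9 kΩ below.
Lower section ‖ load = 188.3 kΩ.
V_wiper = 4.13 × 188.3/(365.1 + 188.3) = 1.41 V.

V ≈ 1.41 V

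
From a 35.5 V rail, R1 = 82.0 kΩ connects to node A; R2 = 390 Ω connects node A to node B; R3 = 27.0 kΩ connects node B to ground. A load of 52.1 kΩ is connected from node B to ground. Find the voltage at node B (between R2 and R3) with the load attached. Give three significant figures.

V ≈ 6.30 V

At node B, R3 is in parallel with the load: R3‖R_L = 17780 Ω.
Below node A the resistance is R2 + (R3‖R_L) = 18170 Ω, so V_A = 35.5 × 18170/100200 = 6.441 V.
Then V_B = V_A × (R3‖R_L)/(R2 + R3‖R_L) = 6.441 × 17780/18170 = 6.30 V.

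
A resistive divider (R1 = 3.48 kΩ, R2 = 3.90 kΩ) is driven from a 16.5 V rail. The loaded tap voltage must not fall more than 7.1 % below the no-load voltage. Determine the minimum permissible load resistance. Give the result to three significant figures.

Output resistance R_th = R1‖R2 = (3.48 × 3.90)/7.380 = 1.839 kΩ.
The fractional drop is R_th/(R_th + R_L); requiring this ≤ 0.0710 gives R_L ≥ R_th(1/0.0710 − 1) = 1.839 × 13.08 = 24.1 kΩ.

R_L(min) ≈ 24.1 kΩ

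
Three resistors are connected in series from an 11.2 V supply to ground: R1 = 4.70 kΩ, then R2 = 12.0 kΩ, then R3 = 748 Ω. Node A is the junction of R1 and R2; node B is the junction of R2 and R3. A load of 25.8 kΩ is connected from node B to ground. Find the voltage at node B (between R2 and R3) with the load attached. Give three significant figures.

At node B, R3 is in parallel with the load: R3‖R_L = 726.9 Ω.
Below node A the resistance is R2 + (R3‖R_L) = 12730 Ω, so V_A = 11.2 × 12730/17430 = 8.179 V.
Then V_B = V_A × (R3‖R_L)/(R2 + R3‖R_L) = 8.179 × 726.9/12730 = 0.467 V.

V ≈ 0.467 V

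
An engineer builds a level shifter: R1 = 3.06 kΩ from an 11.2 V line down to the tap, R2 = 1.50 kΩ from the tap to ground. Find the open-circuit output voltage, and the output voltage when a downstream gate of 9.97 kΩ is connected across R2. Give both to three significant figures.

Open-circuit: V = 11.2 × 1.50/(3.06 + 1.50) = 3.68 V.
With the load, R2 becomes R2‖R_L = 1.304 kΩ, so V = 11.2 × 1.304/4.364 = 3.35 V.

Unloaded: 3.68 V; loaded: 3.35 V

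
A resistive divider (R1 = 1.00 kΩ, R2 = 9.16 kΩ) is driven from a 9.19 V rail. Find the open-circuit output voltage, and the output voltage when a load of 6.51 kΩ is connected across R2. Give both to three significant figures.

Unloaded: 8.29 V; loaded: 7.28 V

Open-circuit: V = 9.19 × 9.16/(1.00 + 9.16) = 8.29 V.
With the load, R2 becomes R2‖R_L = 3.805 kΩ, so V = 9.19 × 3.805/4.805 = 7.28 V.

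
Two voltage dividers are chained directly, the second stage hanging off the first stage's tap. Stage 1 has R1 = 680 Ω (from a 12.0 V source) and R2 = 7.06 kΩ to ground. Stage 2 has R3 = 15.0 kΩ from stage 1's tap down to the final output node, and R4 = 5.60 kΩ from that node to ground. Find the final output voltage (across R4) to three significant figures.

Stage 2 presents R3+R4 = 20600 Ω as a load on stage 1's tap.
Stage 1's lower leg becomes R2‖(R3+R4) = 5258 Ω, so V_mid = 12.0 × 5258/5938 = 10.63 V.
Stage 2 is itself unloaded: V_out = V_mid × R4/(R3+R4) = 10.63 × 5600/20600 = 2.89 V.

V_out ≈ 2.89 V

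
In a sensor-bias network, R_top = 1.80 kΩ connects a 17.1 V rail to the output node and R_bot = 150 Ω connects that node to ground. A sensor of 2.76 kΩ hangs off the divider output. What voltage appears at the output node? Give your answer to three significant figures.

V_out ≈ 1.25 V

The load sits in parallel with R_bot: R_bot‖R_L = (150 × 2760) / (150 + 2760) = 142.3 Ω.
V_out = 17.1 × 142.3 / (1800 + 142.3) = 17.1 × 142.3/1942 = 1.25 V.
(Unloaded it would have been 1.32 V.)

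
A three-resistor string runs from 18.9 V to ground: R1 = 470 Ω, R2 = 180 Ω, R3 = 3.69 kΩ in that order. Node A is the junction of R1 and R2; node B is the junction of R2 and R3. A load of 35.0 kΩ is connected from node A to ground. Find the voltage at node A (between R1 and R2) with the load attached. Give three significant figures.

V ≈ 16.7 V

Below node A the series string R2+R3 = 3870 Ω sits in parallel with the 35000 Ω load: 3485 Ω.
V_A = 18.9 × 3485/(470 + 3485) = 16.7 V.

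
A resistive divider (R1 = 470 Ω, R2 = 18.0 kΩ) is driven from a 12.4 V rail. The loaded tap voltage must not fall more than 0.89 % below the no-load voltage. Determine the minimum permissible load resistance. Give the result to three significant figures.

Output resistance R_th = R1‖R2 = (470 × 18000)/18470 = 458.0 Ω.
The fractional drop is R_th/(R_th + R_L); requiring this ≤ 0.00890 gives R_L ≥ R_th(1/0.00890 − 1) = 458.0 × 111.4 = 51.0 kΩ.

R_L(min) ≈ 51.0 kΩ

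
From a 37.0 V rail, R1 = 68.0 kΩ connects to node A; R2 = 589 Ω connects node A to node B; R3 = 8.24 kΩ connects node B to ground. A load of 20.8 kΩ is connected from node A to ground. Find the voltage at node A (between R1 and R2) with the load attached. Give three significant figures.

V ≈ 3.09 V

Below node A the series string R2+R3 = 8829 Ω sits in parallel with the 20800 Ω load: 6198 Ω.
V_A = 37.0 × 6198/(68000 + 6198) = 3.09 V.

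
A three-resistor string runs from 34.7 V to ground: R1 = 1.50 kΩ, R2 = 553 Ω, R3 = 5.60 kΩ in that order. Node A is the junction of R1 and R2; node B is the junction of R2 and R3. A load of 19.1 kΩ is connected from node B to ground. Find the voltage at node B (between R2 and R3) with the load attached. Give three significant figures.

V ≈ 23.5 V

At node B, R3 is in parallel with the load: R3‖R_L = 4330 Ω.
Below node A the resistance is R2 + (R3‖R_L) = 4883 Ω, so V_A = 34.7 × 4883/6383 = 26.55 V.
Then V_B = V_A × (R3‖R_L)/(R2 + R3‖R_L) = 26.55 × 4330/4883 = 23.5 V.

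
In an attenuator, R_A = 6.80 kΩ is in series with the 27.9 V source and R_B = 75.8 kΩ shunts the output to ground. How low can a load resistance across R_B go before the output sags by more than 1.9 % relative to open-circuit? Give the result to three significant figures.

Output resistance R_th = R_A‖R_B = (6.80 × 75.8)/82.60 = 6.240 kΩ.
The fractional drop is R_th/(R_th + R_L); requiring this ≤ 0.0190 gives R_L ≥ R_th(1/0.0190 − 1) = 6.240 × 51.63 = 322 kΩ.

R_L(min) ≈ 322 kΩ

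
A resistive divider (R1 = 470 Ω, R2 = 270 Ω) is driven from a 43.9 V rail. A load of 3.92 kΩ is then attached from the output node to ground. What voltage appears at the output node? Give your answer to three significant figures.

The load sits in parallel with R2: R2‖R_L = (270 × 3920) / (270 + 3920) = 252.6 Ω.
V_out = 43.9 × 252.6 / (470 + 252.6) = 43.9 × 252.6/722.6 = 15.3 V.
(Unloaded it would have been 16.0 V.)

V_out ≈ 15.3 V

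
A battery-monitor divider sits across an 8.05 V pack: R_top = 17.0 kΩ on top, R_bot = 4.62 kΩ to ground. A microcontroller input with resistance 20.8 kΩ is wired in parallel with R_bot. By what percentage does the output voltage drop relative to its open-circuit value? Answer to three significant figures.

14.9 %

The divider's output (Thévenin) resistance is R_top‖R_bot = 3.633 kΩ.
Fractional drop under load = R_th/(R_th + R_L) = 3.633 / (3.633 + 20.8) = 0.1487.
So the output falls by 14.9 %.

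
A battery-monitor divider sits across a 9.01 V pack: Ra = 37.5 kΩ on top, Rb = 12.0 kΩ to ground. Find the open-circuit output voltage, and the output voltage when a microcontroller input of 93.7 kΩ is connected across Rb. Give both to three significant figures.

Open-circuit: V = 9.01 × 12.0/(37.5 + 12.0) = 2.18 V.
With the load, Rb becomes Rb‖R_L = 10.64 kΩ, so V = 9.01 × 10.64/48.14 = 1.99 V.

Unloaded: 2.18 V; loaded: 1.99 V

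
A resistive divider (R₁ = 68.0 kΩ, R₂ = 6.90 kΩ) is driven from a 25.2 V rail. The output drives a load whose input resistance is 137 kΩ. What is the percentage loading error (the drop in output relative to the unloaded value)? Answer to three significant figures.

The divider's output (Thévenin) resistance is R₁‖R₂ = 6.264 kΩ.
Fractional drop under load = R_th/(R_th + R_L) = 6.264 / (6.264 + 137) = 0.04373.
So the output falls by 4.37 %.

4.37 %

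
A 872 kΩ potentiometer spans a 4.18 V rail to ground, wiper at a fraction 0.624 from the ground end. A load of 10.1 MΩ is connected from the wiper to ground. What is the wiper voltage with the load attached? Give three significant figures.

The wiper splits the pot into (1−α)R = 327.9 kΩ above and αR = 544.1 kΩ below.
Lower section ‖ load = 516.3 kΩ.
V_wiper = 4.18 × 516.3/(327.9 + 516.3) = 2.56 V.

V ≈ 2.56 V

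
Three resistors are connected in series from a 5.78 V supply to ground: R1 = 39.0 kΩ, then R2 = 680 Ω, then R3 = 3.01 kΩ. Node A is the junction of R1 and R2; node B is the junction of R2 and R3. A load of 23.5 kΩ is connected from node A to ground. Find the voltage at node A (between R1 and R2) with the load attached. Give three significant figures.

V ≈ 0.437 V

Below node A the series string R2+R3 = 3690 Ω sits in parallel with the 23500 Ω load: 3189 Ω.
V_A = 5.78 × 3189/(39000 + 3189) = 0.437 V.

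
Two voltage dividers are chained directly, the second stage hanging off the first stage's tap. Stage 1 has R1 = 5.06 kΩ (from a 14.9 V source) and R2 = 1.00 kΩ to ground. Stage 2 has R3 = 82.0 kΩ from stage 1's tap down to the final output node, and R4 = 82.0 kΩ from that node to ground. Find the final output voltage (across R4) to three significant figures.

Stage 2 presents R3+R4 = 164.0 kΩ as a load on stage 1's tap.
Stage 1's lower leg becomes R2‖(R3+R4) = 0.9939 kΩ, so V_mid = 14.9 × 0.9939/6.054 = 2.446 V.
Stage 2 is itself unloaded: V_out = V_mid × R4/(R3+R4) = 2.446 × 82.0/164.0 = 1.22 V.

V_out ≈ 1.22 V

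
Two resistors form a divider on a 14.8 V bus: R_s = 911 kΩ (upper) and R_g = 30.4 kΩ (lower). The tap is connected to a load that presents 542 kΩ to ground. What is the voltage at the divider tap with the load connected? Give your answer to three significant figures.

The load sits in parallel with R_g: R_g‖R_L = (30.4 × 542) / (30.4 + 542) = 28.79 kΩ.
V_out = 14.8 × 28.79 / (911 + 28.79) = 14.8 × 28.79/939.8 = 0.453 V.

V_out ≈ 0.453 V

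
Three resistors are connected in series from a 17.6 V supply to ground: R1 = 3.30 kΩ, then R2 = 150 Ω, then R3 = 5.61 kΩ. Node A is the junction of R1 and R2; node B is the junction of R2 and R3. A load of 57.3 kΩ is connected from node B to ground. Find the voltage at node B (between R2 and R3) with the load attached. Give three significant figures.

At node B, R3 is in parallel with the load: R3‖R_L = 5110 Ω.
Below node A the resistance is R2 + (R3‖R_L) = 5260 Ω, so V_A = 17.6 × 5260/8560 = 10.81 V.
Then V_B = V_A × (R3‖R_L)/(R2 + R3‖R_L) = 10.81 × 5110/5260 = 10.5 V.

V ≈ 10.5 V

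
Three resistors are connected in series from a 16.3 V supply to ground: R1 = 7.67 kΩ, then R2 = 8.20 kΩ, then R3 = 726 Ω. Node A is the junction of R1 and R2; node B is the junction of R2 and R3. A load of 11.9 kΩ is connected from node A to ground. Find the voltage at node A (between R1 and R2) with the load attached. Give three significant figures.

Below node A the series string R2+R3 = 8926 Ω sits in parallel with the 11900 Ω load: 5100 Ω.
V_A = 16.3 × 5100/(7670 + 5100) = 6.51 V.

V ≈ 6.51 V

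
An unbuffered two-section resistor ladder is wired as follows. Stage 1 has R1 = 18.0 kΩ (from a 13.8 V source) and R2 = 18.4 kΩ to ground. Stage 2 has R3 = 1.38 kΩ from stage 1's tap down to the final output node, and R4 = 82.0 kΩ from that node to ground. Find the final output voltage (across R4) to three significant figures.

V_out ≈ 6.19 V

Stage 2 presents R3+R4 = 83.38 kΩ as a load on stage 1's tap.
Stage 1's lower leg becomes R2‖(R3+R4) = 15.07 kΩ, so V_mid = 13.8 × 15.07/33.07 = 6.289 V.
Stage 2 is itself unloaded: V_out = V_mid × R4/(R3+R4) = 6.289 × 82.0/83.38 = 6.19 V.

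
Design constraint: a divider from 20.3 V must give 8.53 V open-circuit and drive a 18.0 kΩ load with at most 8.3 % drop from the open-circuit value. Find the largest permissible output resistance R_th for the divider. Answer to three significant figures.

Loading drop = R_th/(R_th + R_L) ≤ 0.0830, so R_th ≤ R_L · ε/(1−ε) = 18.0 kΩ × 0.0830/0.9170 = 1.63 kΩ.
(Any R1, R2 with R2/(R1+R2) = 0.420 and R1‖R2 ≤ 1.63 kΩ will meet the spec.)

R_th ≤ 1.63 kΩ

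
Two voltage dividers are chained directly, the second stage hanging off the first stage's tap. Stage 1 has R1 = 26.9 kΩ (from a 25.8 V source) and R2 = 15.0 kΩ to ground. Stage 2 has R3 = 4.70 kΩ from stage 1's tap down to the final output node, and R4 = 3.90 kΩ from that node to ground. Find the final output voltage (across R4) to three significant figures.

V_out ≈ 1.98 V

Stage 2 presents R3+R4 = 8.600 kΩ as a load on stage 1's tap.
Stage 1's lower leg becomes R2‖(R3+R4) = 5.466 kΩ, so V_mid = 25.8 × 5.466/32.37 = 4.357 V.
Stage 2 is itself unloaded: V_out = V_mid × R4/(R3+R4) = 4.357 × 3.90/8.600 = 1.98 V.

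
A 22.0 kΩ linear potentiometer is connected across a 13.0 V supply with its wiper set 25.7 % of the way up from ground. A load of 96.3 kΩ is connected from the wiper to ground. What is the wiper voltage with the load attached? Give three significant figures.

V ≈ 3.20 V

The wiper splits the pot into (1−α)R = 16.35 kΩ above and αR = 5.654 kΩ below.
Lower section ‖ load = 5.340 kΩ.
V_wiper = 13.0 × 5.340/(16.35 + 5.340) = 3.20 V.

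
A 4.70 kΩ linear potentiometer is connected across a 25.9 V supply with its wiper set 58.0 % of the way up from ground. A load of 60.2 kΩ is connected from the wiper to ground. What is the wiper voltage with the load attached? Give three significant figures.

The wiper splits the pot into (1−α)R = 1.974 kΩ above and αR = 2.726 kΩ below.
Lower section ‖ load = 2.608 kΩ.
V_wiper = 25.9 × 2.608/(1.974 + 2.608) = 14.7 V.

V ≈ 14.7 V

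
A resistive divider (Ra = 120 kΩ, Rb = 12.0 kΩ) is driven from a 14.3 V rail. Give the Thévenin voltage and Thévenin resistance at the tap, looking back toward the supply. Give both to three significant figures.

V_th = 1.30 V, R_th = 10.9 kΩ

V_th is the open-circuit tap voltage: 14.3 × 12.0/(120 + 12.0) = 1.30 V.
With the supply zeroed, Ra and Rb appear in parallel from the tap: R_th = Ra‖Rb = (120 × 12.0)/132.0 = 10.9 kΩ.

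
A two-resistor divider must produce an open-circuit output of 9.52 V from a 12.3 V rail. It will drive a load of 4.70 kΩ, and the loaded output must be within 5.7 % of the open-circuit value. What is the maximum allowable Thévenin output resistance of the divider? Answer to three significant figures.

R_th ≤ 284 Ω

Loading drop = R_th/(R_th + R_L) ≤ 0.0570, so R_th ≤ R_L · ε/(1−ε) = 4.70 kΩ × 0.0570/0.9430 = 284 Ω.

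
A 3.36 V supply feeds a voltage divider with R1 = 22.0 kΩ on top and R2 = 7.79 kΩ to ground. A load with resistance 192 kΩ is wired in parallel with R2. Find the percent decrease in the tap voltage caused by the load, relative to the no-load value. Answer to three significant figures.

2.91 %

The divider's output (Thévenin) resistance is R1‖R2 = 5.753 kΩ.
Fractional drop under load = R_th/(R_th + R_L) = 5.753 / (5.753 + 192) = 0.02909.
So the output falls by 2.91 %.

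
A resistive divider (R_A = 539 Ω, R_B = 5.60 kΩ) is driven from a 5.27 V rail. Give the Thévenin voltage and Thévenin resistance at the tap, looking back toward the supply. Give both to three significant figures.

V_th = 4.81 V, R_th = 492 Ω

V_th is the open-circuit tap voltage: 5.27 × 5600/(539 + 5600) = 4.81 V.
With the supply zeroed, R_A and R_B appear in parallel from the tap: R_th = R_A‖R_B = (539 × 5600)/6139 = 492 Ω.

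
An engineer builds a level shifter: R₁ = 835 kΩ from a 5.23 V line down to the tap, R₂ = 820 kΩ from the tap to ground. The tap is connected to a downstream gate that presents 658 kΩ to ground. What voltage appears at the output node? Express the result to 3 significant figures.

The load sits in parallel with R₂: R₂‖R_L = (820 × 658) / (820 + 658) = 365.1 kΩ.
V_out = 5.23 × 365.1 / (835 + 365.1) = 5.23 × 365.1/1200 = 1.59 V.

V_out ≈ 1.59 V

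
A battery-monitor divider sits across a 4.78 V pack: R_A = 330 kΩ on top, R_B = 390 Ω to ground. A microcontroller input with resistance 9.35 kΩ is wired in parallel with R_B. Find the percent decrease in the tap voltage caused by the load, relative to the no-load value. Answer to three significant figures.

4.00 %

The divider's output (Thévenin) resistance is R_A‖R_B = 389.5 Ω.
Fractional drop under load = R_th/(R_th + R_L) = 389.5 / (389.5 + 9350) = 0.04000.
So the output falls by 4.00 %.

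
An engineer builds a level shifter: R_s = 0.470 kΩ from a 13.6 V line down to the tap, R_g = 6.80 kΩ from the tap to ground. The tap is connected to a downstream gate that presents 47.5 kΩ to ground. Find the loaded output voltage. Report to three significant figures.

V_out ≈ 12.6 V

The load sits in parallel with R_g: R_g‖R_L = (6800 × 47500) / (6800 + 47500) = 5948 Ω.
V_out = 13.6 × 5948 / (470 + 5948) = 13.6 × 5948/6418 = 12.6 V.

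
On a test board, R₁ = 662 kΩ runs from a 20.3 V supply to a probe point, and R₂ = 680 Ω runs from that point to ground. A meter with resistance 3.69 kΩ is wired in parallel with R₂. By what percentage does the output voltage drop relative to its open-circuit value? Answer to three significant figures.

Unloaded V = 20.3 × 680/662700 = 0.02083 V.
Loaded: R₂‖R_L = 574.2 Ω, giving V = 20.3 × 574.2/662600 = 0.01759 V.
Drop = (0.02083 − 0.01759) / 0.02083 = 15.5 %.

15.5 %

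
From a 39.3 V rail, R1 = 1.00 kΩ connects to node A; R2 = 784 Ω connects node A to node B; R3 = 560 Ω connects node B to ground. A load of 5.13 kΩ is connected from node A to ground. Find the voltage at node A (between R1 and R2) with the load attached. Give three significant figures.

V ≈ 20.3 V

Below node A the series string R2+R3 = 1344 Ω sits in parallel with the 5130 Ω load: 1065 Ω.
V_A = 39.3 × 1065/(1000 + 1065) = 20.3 V.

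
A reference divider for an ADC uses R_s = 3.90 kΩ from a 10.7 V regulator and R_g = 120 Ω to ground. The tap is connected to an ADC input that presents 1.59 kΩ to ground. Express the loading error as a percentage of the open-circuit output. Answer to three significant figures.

The divider's output (Thévenin) resistance is R_s‖R_g = 116.4 Ω.
Fractional drop under load = R_th/(R_th + R_L) = 116.4 / (116.4 + 1590) = 0.06822.
So the output falls by 6.82 %.

6.82 %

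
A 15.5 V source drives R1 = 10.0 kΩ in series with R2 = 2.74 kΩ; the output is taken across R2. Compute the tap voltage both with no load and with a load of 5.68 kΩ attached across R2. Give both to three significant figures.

Open-circuit: V = 15.5 × 2.74/(10.0 + 2.74) = 3.33 V.
With the load, R2 becomes R2‖R_L = 1.848 kΩ, so V = 15.5 × 1.848/11.85 = 2.42 V.

Unloaded: 3.33 V; loaded: 2.42 V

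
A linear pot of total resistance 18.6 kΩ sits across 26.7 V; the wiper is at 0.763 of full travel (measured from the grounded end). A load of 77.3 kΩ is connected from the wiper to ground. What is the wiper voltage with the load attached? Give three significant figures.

The wiper splits the pot into (1−α)R = 4.408 kΩ above and αR = 14.19 kΩ below.
Lower section ‖ load = 11.99 kΩ.
V_wiper = 26.7 × 11.99/(4.408 + 11.99) = 19.5 V.

V ≈ 19.5 V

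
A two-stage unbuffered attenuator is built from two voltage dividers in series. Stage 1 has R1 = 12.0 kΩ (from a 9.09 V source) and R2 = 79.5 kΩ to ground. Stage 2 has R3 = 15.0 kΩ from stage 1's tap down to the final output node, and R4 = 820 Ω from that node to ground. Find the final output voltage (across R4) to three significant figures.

Stage 2 presents R3+R4 = 15820 Ω as a load on stage 1's tap.
Stage 1's lower leg becomes R2‖(R3+R4) = 13190 Ω, so V_mid = 9.09 × 13190/25190 = 4.760 V.
Stage 2 is itself unloaded: V_out = V_mid × R4/(R3+R4) = 4.760 × 820/15820 = 0.247 V.

V_out ≈ 0.247 V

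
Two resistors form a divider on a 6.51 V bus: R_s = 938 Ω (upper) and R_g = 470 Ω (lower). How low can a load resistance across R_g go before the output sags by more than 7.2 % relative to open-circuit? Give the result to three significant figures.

R_L(min) ≈ 4.04 kΩ

Output resistance R_th = R_s‖R_g = (938 × 470)/1408 = 313.1 Ω.
The fractional drop is R_th/(R_th + R_L); requiring this ≤ 0.0720 gives R_L ≥ R_th(1/0.0720 − 1) = 313.1 × 12.89 = 4.04 kΩ.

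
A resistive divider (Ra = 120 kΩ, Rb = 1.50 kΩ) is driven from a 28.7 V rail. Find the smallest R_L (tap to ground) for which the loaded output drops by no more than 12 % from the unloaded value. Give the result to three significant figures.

Output resistance R_th = Ra‖Rb = (120 × 1.50)/121.5 = 1.481 kΩ.
The fractional drop is R_th/(R_th + R_L); requiring this ≤ 0.120 gives R_L ≥ R_th(1/0.120 − 1) = 1.481 × 7.333 = 10.9 kΩ.

R_L(min) ≈ 10.9 kΩ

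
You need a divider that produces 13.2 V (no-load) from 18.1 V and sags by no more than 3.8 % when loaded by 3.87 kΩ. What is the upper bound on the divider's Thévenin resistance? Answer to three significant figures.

R_th ≤ 153 Ω

Loading drop = R_th/(R_th + R_L) ≤ 0.0380, so R_th ≤ R_L · ε/(1−ε) = 3.87 kΩ × 0.0380/0.9620 = 153 Ω.
(Any R1, R2 with R2/(R1+R2) = 0.729 and R1‖R2 ≤ 153 Ω will meet the spec.)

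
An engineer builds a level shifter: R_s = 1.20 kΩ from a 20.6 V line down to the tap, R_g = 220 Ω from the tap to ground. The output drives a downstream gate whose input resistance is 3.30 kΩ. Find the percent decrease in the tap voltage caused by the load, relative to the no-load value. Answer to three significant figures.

The divider's output (Thévenin) resistance is R_s‖R_g = 185.9 Ω.
Fractional drop under load = R_th/(R_th + R_L) = 185.9 / (185.9 + 3300) = 0.05333.
So the output falls by 5.33 %.

5.33 %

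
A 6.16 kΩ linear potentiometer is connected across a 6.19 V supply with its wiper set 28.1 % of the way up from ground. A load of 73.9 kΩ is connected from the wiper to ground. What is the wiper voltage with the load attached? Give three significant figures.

The wiper splits the pot into (1−α)R = 4.429 kΩ above and αR = 1.731 kΩ below.
Lower section ‖ load = 1.691 kΩ.
V_wiper = 6.19 × 1.691/(4.429 + 1.691) = 1.71 V.

V ≈ 1.71 V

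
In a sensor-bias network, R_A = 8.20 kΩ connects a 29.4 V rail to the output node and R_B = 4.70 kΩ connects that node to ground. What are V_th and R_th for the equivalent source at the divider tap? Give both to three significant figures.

V_th = 10.7 V, R_th = 2.99 kΩ

V_th is the open-circuit tap voltage: 29.4 × 4.70/(8.20 + 4.70) = 10.7 V.
With the supply zeroed, R_A and R_B appear in parallel from the tap: R_th = R_A‖R_B = (8.20 × 4.70)/12.90 = 2.99 kΩ.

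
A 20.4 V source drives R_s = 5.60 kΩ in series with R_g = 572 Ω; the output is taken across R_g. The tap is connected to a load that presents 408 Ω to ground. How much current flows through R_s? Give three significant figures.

R_g‖R_L = 238.1 Ω, so the source sees R_s + R_g‖R_L = 5838 Ω.
I = 20.4 V / 5838 Ω = 3.49 mA.

I ≈ 3.49 mA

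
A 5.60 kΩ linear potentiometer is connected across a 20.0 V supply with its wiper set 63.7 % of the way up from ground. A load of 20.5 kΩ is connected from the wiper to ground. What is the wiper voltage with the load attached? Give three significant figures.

V ≈ 12.0 V

The wiper splits the pot into (1−α)R = 2.033 kΩ above and αR = 3.567 kΩ below.
Lower section ‖ load = 3.038 kΩ.
V_wiper = 20.0 × 3.038/(2.033 + 3.038) = 12.0 V.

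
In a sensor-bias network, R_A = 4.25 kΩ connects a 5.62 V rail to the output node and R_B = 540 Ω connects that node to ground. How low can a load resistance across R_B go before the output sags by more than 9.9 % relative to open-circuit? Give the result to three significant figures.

R_L(min) ≈ 4.36 kΩ

Output resistance R_th = R_A‖R_B = (4250 × 540)/4790 = 479.1 Ω.
The fractional drop is R_th/(R_th + R_L); requiring this ≤ 0.0990 gives R_L ≥ R_th(1/0.0990 − 1) = 479.1 × 9.101 = 4.36 kΩ.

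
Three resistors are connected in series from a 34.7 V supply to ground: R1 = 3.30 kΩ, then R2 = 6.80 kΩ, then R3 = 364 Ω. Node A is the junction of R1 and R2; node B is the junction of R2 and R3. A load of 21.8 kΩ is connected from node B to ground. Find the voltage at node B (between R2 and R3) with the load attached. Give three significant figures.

V ≈ 1.19 V

At node B, R3 is in parallel with the load: R3‖R_L = 358.0 Ω.
Below node A the resistance is R2 + (R3‖R_L) = 7158 Ω, so V_A = 34.7 × 7158/10460 = 23.75 V.
Then V_B = V_A × (R3‖R_L)/(R2 + R3‖R_L) = 23.75 × 358.0/7158 = 1.19 V.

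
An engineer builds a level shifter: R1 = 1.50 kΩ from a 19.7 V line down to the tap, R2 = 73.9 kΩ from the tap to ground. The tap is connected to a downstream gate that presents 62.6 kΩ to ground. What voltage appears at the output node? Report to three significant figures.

The load sits in parallel with R2: R2‖R_L = (73.9 × 62.6) / (73.9 + 62.6) = 33.89 kΩ.
V_out = 19.7 × 33.89 / (1.50 + 33.89) = 19.7 × 33.89/35.39 = 18.9 V.
(Unloaded it would have been 19.3 V.)

V_out ≈ 18.9 V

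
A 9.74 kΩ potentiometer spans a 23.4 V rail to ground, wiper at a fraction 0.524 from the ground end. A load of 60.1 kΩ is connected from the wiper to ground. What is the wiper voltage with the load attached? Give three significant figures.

The wiper splits the pot into (1−α)R = 4.636 kΩ above and αR = 5.104 kΩ below.
Lower section ‖ load = 4.704 kΩ.
V_wiper = 23.4 × 4.704/(4.636 + 4.704) = 11.8 V.

V ≈ 11.8 V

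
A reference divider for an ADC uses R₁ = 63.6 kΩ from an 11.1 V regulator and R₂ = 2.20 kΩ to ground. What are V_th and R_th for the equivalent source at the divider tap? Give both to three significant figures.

V_th is the open-circuit tap voltage: 11.1 × 2.20/(63.6 + 2.20) = 0.371 V.
With the supply zeroed, R₁ and R₂ appear in parallel from the tap: R_th = R₁‖R₂ = (63.6 × 2.20)/65.80 = 2.13 kΩ.

V_th = 0.371 V, R_th = 2.13 kΩ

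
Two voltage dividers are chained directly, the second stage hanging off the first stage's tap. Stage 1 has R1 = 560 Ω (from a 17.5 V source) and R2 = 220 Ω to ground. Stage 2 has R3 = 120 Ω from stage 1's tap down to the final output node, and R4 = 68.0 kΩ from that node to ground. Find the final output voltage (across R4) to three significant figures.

V_out ≈ 4.92 V

Stage 2 presents R3+R4 = 68120 Ω as a load on stage 1's tap.
Stage 1's lower leg becomes R2‖(R3+R4) = 219.3 Ω, so V_mid = 17.5 × 219.3/779.3 = 4.924 V.
Stage 2 is itself unloaded: V_out = V_mid × R4/(R3+R4) = 4.924 × 68000/68120 = 4.92 V.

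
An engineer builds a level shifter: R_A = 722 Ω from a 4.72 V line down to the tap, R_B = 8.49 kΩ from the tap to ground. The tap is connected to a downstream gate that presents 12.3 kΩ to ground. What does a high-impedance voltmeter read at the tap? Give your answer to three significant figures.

The load sits in parallel with R_B: R_B‖R_L = (8490 × 12300) / (8490 + 12300) = 5023 Ω.
V_out = 4.72 × 5023 / (722 + 5023) = 4.72 × 5023/5745 = 4.13 V.
(Unloaded it would have been 4.35 V.)

V_out ≈ 4.13 V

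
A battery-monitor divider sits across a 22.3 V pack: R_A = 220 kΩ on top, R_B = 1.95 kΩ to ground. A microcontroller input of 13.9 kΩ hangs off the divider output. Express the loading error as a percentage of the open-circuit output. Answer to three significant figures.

The divider's output (Thévenin) resistance is R_A‖R_B = 1.933 kΩ.
Fractional drop under load = R_th/(R_th + R_L) = 1.933 / (1.933 + 13.9) = 0.1221.
So the output falls by 12.2 %.

12.2 %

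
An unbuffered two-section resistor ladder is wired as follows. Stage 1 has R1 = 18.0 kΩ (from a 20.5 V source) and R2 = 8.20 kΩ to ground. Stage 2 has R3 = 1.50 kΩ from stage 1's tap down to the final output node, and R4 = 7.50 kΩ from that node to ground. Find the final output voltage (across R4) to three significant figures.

Stage 2 presents R3+R4 = 9.000 kΩ as a load on stage 1's tap.
Stage 1's lower leg becomes R2‖(R3+R4) = 4.291 kΩ, so V_mid = 20.5 × 4.291/22.29 = 3.946 V.
Stage 2 is itself unloaded: V_out = V_mid × R4/(R3+R4) = 3.946 × 7.50/9.000 = 3.29 V.

V_out ≈ 3.29 V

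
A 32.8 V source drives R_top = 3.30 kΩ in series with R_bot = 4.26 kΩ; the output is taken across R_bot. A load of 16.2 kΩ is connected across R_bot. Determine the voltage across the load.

V_out ≈ 16.6 V

The load sits in parallel with R_bot: R_bot‖R_L = (4.26 × 16.2) / (4.26 + 16.2) = 3.373 kΩ.
V_out = 32.8 × 3.373 / (3.30 + 3.373) = 32.8 × 3.373/6.673 = 16.6 V.
(Unloaded it would have been 18.5 V.)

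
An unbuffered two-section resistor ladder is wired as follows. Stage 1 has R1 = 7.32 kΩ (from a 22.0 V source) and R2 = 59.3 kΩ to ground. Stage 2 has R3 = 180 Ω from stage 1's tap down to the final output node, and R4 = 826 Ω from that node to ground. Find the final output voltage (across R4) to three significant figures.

V_out ≈ 2.15 V

Stage 2 presents R3+R4 = 1006 Ω as a load on stage 1's tap.
Stage 1's lower leg becomes R2‖(R3+R4) = 989.2 Ω, so V_mid = 22.0 × 989.2/8309 = 2.619 V.
Stage 2 is itself unloaded: V_out = V_mid × R4/(R3+R4) = 2.619 × 826/1006 = 2.15 V.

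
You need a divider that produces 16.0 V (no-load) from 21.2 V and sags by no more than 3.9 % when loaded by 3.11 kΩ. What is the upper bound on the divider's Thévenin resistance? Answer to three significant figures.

Loading drop = R_th/(R_th + R_L) ≤ 0.0390, so R_th ≤ R_L · ε/(1−ε) = 3.11 kΩ × 0.0390/0.9610 = 126 Ω.

R_th ≤ 126 Ω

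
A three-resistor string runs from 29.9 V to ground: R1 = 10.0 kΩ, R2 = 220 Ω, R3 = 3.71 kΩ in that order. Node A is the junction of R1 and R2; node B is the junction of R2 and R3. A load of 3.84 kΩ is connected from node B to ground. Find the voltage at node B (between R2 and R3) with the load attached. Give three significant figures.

V ≈ 4.66 V

At node B, R3 is in parallel with the load: R3‖R_L = 1887 Ω.
Below node A the resistance is R2 + (R3‖R_L) = 2107 Ω, so V_A = 29.9 × 2107/12110 = 5.203 V.
Then V_B = V_A × (R3‖R_L)/(R2 + R3‖R_L) = 5.203 × 1887/2107 = 4.66 V.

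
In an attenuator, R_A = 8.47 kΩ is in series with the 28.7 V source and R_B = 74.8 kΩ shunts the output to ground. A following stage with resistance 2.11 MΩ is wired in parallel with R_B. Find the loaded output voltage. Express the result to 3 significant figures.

V_out ≈ 25.7 V

The load sits in parallel with R_B: R_B‖R_L = (74.8 × 2110) / (74.8 + 2110) = 72.24 kΩ.
V_out = 28.7 × 72.24 / (8.47 + 72.24) = 28.7 × 72.24/80.71 = 25.7 V.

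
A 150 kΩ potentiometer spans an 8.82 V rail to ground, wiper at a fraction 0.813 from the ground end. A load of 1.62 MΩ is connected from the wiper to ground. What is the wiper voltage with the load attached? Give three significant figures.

V ≈ 7.07 V

The wiper splits the pot into (1−α)R = 28.05 kΩ above and αR = 121.9 kΩ below.
Lower section ‖ load = 113.4 kΩ.
V_wiper = 8.82 × 113.4/(28.05 + 113.4) = 7.07 V.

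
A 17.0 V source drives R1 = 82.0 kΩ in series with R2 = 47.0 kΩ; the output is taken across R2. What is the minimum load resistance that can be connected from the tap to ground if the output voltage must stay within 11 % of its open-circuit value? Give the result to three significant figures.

R_L(min) ≈ 242 kΩ

Output resistance R_th = R1‖R2 = (82.0 × 47.0)/129.0 = 29.88 kΩ.
The fractional drop is R_th/(R_th + R_L); requiring this ≤ 0.110 gives R_L ≥ R_th(1/0.110 − 1) = 29.88 × 8.091 = 242 kΩ.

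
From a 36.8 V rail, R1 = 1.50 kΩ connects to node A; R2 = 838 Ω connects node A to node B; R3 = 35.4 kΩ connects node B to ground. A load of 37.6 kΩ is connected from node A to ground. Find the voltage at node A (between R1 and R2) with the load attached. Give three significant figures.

V ≈ 34.0 V

Below node A the series string R2+R3 = 36240 Ω sits in parallel with the 37600 Ω load: 18450 Ω.
V_A = 36.8 × 18450/(1500 + 18450) = 34.0 V.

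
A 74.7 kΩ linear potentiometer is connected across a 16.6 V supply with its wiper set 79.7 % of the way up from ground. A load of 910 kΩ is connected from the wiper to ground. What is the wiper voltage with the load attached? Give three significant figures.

V ≈ 13.1 V

The wiper splits the pot into (1−α)R = 15.16 kΩ above and αR = 59.54 kΩ below.
Lower section ‖ load = 55.88 kΩ.
V_wiper = 16.6 × 55.88/(15.16 + 55.88) = 13.1 V.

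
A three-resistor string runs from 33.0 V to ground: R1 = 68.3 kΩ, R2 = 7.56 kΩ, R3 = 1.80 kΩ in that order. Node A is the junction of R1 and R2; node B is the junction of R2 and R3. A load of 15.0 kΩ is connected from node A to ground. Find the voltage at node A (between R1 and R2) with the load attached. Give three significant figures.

Below node A the series string R2+R3 = 9.360 kΩ sits in parallel with the 15.0 kΩ load: 5.764 kΩ.
V_A = 33.0 × 5.764/(68.3 + 5.764) = 2.57 V.

V ≈ 2.57 V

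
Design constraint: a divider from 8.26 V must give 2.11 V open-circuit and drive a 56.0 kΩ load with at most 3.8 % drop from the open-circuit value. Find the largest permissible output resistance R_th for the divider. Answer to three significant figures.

Loading drop = R_th/(R_th + R_L) ≤ 0.0380, so R_th ≤ R_L · ε/(1−ε) = 56.0 kΩ × 0.0380/0.9620 = 2.21 kΩ.
(Any R1, R2 with R2/(R1+R2) = 0.255 and R1‖R2 ≤ 2.21 kΩ will meet the spec.)

R_th ≤ 2.21 kΩ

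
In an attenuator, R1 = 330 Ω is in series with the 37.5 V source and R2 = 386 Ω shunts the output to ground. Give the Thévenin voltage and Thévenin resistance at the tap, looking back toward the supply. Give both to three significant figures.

V_th is the open-circuit tap voltage: 37.5 × 386/(330 + 386) = 20.2 V.
With the supply zeroed, R1 and R2 appear in parallel from the tap: R_th = R1‖R2 = (330 × 386)/716.0 = 178 Ω.

V_th = 20.2 V, R_th = 178 Ω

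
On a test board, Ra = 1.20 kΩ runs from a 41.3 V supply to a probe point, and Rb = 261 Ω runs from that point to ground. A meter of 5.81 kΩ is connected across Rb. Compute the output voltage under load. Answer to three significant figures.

V_out ≈ 7.12 V

The load sits in parallel with Rb: Rb‖R_L = (261 × 5810) / (261 + 5810) = 249.8 Ω.
V_out = 41.3 × 249.8 / (1200 + 249.8) = 41.3 × 249.8/1450 = 7.12 V.
(Unloaded it would have been 7.38 V.)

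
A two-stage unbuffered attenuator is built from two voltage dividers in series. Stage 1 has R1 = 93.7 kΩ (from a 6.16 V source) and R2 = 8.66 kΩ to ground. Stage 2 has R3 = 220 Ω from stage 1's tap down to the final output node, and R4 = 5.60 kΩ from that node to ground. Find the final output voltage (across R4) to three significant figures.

V_out ≈ 0.212 V

Stage 2 presents R3+R4 = 5820 Ω as a load on stage 1's tap.
Stage 1's lower leg becomes R2‖(R3+R4) = 3481 Ω, so V_mid = 6.16 × 3481/97180 = 0.2206 V.
Stage 2 is itself unloaded: V_out = V_mid × R4/(R3+R4) = 0.2206 × 5600/5820 = 0.212 V.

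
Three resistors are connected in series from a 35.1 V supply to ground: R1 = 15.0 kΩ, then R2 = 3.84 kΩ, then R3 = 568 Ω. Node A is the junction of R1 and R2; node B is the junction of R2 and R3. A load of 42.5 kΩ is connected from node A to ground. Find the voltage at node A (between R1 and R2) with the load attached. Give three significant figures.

Below node A the series string R2+R3 = 4408 Ω sits in parallel with the 42500 Ω load: 3994 Ω.
V_A = 35.1 × 3994/(15000 + 3994) = 7.38 V.

V ≈ 7.38 V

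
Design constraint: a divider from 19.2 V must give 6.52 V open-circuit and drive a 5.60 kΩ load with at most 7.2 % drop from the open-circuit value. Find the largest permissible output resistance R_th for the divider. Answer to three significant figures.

Loading drop = R_th/(R_th + R_L) ≤ 0.0720, so R_th ≤ R_L · ε/(1−ε) = 5.60 kΩ × 0.0720/0.9280 = 434 Ω.

R_th ≤ 434 Ω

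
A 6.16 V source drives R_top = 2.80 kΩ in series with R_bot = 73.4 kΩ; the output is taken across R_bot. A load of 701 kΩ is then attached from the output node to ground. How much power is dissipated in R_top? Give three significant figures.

P ≈ 0.0222 mW

Total resistance from the source is R_top + (R_bot‖R_L) = 69.24 kΩ, so I = 6.16/69.24 kΩ = 0.08896 mA.
P = I²·R_top = (0.08896 mA)² × 2.80 kΩ = 0.0222 mW.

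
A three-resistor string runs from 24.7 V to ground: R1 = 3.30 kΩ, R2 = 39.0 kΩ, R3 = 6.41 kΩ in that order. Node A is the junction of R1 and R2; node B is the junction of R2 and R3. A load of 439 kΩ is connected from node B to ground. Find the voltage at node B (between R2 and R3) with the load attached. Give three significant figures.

V ≈ 3.21 V

At node B, R3 is in parallel with the load: R3‖R_L = 6.318 kΩ.
Below node A the resistance is R2 + (R3‖R_L) = 45.32 kΩ, so V_A = 24.7 × 45.32/48.62 = 23.02 V.
Then V_B = V_A × (R3‖R_L)/(R2 + R3‖R_L) = 23.02 × 6.318/45.32 = 3.21 V.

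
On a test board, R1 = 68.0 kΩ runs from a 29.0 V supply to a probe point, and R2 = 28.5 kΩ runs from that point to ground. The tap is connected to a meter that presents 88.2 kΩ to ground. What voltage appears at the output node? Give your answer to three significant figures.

The load sits in parallel with R2: R2‖R_L = (28.5 × 88.2) / (28.5 + 88.2) = 21.54 kΩ.
V_out = 29.0 × 21.54 / (68.0 + 21.54) = 29.0 × 21.54/89.54 = 6.98 V.
(Unloaded it would have been 8.56 V.)

V_out ≈ 6.98 V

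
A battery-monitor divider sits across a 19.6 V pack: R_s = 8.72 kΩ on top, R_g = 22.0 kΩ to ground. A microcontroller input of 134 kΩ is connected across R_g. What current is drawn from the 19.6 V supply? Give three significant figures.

R_g‖R_L = 18.90 kΩ, so the source sees R_s + R_g‖R_L = 27.62 kΩ.
I = 19.6 V / 27.62 kΩ = 0.710 mA.

I ≈ 0.710 mA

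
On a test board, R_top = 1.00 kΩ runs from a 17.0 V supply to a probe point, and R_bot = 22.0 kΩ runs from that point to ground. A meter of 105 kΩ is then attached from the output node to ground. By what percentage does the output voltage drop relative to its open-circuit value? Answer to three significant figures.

The divider's output (Thévenin) resistance is R_top‖R_bot = 0.9565 kΩ.
Fractional drop under load = R_th/(R_th + R_L) = 0.9565 / (0.9565 + 105) = 0.009027.
So the output falls by 0.903 %.

0.903 %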